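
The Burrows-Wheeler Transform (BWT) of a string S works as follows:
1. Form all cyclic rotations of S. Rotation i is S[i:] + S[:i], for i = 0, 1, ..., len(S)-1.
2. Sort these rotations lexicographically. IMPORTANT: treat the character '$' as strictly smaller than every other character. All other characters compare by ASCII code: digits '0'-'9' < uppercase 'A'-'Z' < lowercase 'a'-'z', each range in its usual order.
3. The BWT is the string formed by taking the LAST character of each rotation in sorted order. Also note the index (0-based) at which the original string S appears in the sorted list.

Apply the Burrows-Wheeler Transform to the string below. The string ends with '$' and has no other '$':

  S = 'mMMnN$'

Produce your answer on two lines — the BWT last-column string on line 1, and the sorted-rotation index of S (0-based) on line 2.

Answer: NmMn$M
4

Derivation:
All 6 rotations (rotation i = S[i:]+S[:i]):
  rot[0] = mMMnN$
  rot[1] = MMnN$m
  rot[2] = MnN$mM
  rot[3] = nN$mMM
  rot[4] = N$mMMn
  rot[5] = $mMMnN
Sorted (with $ < everything):
  sorted[0] = $mMMnN  (last char: 'N')
  sorted[1] = MMnN$m  (last char: 'm')
  sorted[2] = MnN$mM  (last char: 'M')
  sorted[3] = N$mMMn  (last char: 'n')
  sorted[4] = mMMnN$  (last char: '$')
  sorted[5] = nN$mMM  (last char: 'M')
Last column: NmMn$M
Original string S is at sorted index 4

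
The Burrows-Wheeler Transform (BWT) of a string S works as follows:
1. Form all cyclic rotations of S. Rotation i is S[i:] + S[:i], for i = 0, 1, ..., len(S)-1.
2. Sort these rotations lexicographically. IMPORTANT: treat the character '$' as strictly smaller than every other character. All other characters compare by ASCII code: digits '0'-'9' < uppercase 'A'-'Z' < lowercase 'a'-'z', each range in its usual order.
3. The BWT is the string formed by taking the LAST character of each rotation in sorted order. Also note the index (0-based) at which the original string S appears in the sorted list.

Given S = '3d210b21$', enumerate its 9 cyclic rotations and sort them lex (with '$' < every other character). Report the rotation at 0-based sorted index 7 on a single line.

Answer: b21$3d210

Derivation:
All 9 rotations (rotation i = S[i:]+S[:i]):
  rot[0] = 3d210b21$
  rot[1] = d210b21$3
  rot[2] = 210b21$3d
  rot[3] = 10b21$3d2
  rot[4] = 0b21$3d21
  rot[5] = b21$3d210
  rot[6] = 21$3d210b
  rot[7] = 1$3d210b2
  rot[8] = $3d210b21
Sorted (with $ < everything):
  sorted[0] = $3d210b21
  sorted[1] = 0b21$3d21
  sorted[2] = 1$3d210b2
  sorted[3] = 10b21$3d2
  sorted[4] = 21$3d210b
  sorted[5] = 210b21$3d
  sorted[6] = 3d210b21$
  sorted[7] = b21$3d210
  sorted[8] = d210b21$3
sorted[7] = b21$3d210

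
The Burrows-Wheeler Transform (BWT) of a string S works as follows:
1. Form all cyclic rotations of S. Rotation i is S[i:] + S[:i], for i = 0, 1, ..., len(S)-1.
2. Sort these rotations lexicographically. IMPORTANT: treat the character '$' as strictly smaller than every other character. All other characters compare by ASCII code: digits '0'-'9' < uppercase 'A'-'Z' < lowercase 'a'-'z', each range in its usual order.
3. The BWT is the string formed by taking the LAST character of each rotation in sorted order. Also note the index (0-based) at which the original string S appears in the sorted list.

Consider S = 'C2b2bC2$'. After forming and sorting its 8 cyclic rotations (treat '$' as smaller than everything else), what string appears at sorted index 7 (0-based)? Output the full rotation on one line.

All 8 rotations (rotation i = S[i:]+S[:i]):
  rot[0] = C2b2bC2$
  rot[1] = 2b2bC2$C
  rot[2] = b2bC2$C2
  rot[3] = 2bC2$C2b
  rot[4] = bC2$C2b2
  rot[5] = C2$C2b2b
  rot[6] = 2$C2b2bC
  rot[7] = $C2b2bC2
Sorted (with $ < everything):
  sorted[0] = $C2b2bC2
  sorted[1] = 2$C2b2bC
  sorted[2] = 2b2bC2$C
  sorted[3] = 2bC2$C2b
  sorted[4] = C2$C2b2b
  sorted[5] = C2b2bC2$
  sorted[6] = b2bC2$C2
  sorted[7] = bC2$C2b2
sorted[7] = bC2$C2b2

Answer: bC2$C2b2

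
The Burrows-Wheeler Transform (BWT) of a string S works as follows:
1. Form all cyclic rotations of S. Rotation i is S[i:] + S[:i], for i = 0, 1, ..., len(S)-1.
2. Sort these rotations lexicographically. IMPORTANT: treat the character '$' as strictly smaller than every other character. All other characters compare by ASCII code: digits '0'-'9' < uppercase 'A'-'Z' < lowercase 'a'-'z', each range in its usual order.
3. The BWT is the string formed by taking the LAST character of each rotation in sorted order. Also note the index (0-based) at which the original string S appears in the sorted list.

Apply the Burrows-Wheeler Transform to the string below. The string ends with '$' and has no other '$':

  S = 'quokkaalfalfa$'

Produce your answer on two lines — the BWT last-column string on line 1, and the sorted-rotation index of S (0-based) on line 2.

Answer: afkfallkoaau$q
12

Derivation:
All 14 rotations (rotation i = S[i:]+S[:i]):
  rot[0] = quokkaalfalfa$
  rot[1] = uokkaalfalfa$q
  rot[2] = okkaalfalfa$qu
  rot[3] = kkaalfalfa$quo
  rot[4] = kaalfalfa$quok
  rot[5] = aalfalfa$quokk
  rot[6] = alfalfa$quokka
  rot[7] = lfalfa$quokkaa
  rot[8] = falfa$quokkaal
  rot[9] = alfa$quokkaalf
  rot[10] = lfa$quokkaalfa
  rot[11] = fa$quokkaalfal
  rot[12] = a$quokkaalfalf
  rot[13] = $quokkaalfalfa
Sorted (with $ < everything):
  sorted[0] = $quokkaalfalfa  (last char: 'a')
  sorted[1] = a$quokkaalfalf  (last char: 'f')
  sorted[2] = aalfalfa$quokk  (last char: 'k')
  sorted[3] = alfa$quokkaalf  (last char: 'f')
  sorted[4] = alfalfa$quokka  (last char: 'a')
  sorted[5] = fa$quokkaalfal  (last char: 'l')
  sorted[6] = falfa$quokkaal  (last char: 'l')
  sorted[7] = kaalfalfa$quok  (last char: 'k')
  sorted[8] = kkaalfalfa$quo  (last char: 'o')
  sorted[9] = lfa$quokkaalfa  (last char: 'a')
  sorted[10] = lfalfa$quokkaa  (last char: 'a')
  sorted[11] = okkaalfalfa$qu  (last char: 'u')
  sorted[12] = quokkaalfalfa$  (last char: '$')
  sorted[13] = uokkaalfalfa$q  (last char: 'q')
Last column: afkfallkoaau$q
Original string S is at sorted index 12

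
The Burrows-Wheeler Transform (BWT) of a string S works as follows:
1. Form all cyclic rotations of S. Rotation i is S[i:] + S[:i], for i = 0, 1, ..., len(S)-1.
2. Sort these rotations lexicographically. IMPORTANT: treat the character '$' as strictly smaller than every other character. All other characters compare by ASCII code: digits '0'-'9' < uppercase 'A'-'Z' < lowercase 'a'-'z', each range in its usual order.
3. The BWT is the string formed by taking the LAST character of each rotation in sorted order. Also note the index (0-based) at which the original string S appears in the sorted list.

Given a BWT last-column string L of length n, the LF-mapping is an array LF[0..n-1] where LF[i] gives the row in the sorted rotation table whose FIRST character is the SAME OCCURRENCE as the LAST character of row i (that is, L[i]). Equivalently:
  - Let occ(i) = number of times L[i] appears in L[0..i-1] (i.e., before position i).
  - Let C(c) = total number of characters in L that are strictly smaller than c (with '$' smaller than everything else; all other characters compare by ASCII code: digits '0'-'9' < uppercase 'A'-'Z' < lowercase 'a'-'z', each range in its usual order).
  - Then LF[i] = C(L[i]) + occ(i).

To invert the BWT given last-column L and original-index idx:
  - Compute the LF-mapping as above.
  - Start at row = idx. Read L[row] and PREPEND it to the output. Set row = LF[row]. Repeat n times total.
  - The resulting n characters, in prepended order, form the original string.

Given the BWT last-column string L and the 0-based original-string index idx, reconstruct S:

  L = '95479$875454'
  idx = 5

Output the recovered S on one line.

Answer: 57749544859$

Derivation:
LF mapping: 10 4 1 7 11 0 9 8 5 2 6 3
Walk LF starting at row 5, prepending L[row]:
  step 1: row=5, L[5]='$', prepend. Next row=LF[5]=0
  step 2: row=0, L[0]='9', prepend. Next row=LF[0]=10
  step 3: row=10, L[10]='5', prepend. Next row=LF[10]=6
  step 4: row=6, L[6]='8', prepend. Next row=LF[6]=9
  step 5: row=9, L[9]='4', prepend. Next row=LF[9]=2
  step 6: row=2, L[2]='4', prepend. Next row=LF[2]=1
  step 7: row=1, L[1]='5', prepend. Next row=LF[1]=4
  step 8: row=4, L[4]='9', prepend. Next row=LF[4]=11
  step 9: row=11, L[11]='4', prepend. Next row=LF[11]=3
  step 10: row=3, L[3]='7', prepend. Next row=LF[3]=7
  step 11: row=7, L[7]='7', prepend. Next row=LF[7]=8
  step 12: row=8, L[8]='5', prepend. Next row=LF[8]=5
Reversed output: 57749544859$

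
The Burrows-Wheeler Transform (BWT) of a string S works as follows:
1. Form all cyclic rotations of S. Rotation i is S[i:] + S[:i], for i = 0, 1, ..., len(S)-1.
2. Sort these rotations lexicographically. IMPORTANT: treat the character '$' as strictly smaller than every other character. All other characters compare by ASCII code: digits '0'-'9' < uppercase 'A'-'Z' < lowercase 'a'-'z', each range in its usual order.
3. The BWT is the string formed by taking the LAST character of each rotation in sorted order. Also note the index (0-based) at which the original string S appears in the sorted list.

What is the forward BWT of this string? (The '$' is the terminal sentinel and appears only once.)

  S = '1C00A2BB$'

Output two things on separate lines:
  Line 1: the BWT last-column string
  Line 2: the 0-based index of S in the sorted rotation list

Answer: BC0$A0B21
3

Derivation:
All 9 rotations (rotation i = S[i:]+S[:i]):
  rot[0] = 1C00A2BB$
  rot[1] = C00A2BB$1
  rot[2] = 00A2BB$1C
  rot[3] = 0A2BB$1C0
  rot[4] = A2BB$1C00
  rot[5] = 2BB$1C00A
  rot[6] = BB$1C00A2
  rot[7] = B$1C00A2B
  rot[8] = $1C00A2BB
Sorted (with $ < everything):
  sorted[0] = $1C00A2BB  (last char: 'B')
  sorted[1] = 00A2BB$1C  (last char: 'C')
  sorted[2] = 0A2BB$1C0  (last char: '0')
  sorted[3] = 1C00A2BB$  (last char: '$')
  sorted[4] = 2BB$1C00A  (last char: 'A')
  sorted[5] = A2BB$1C00  (last char: '0')
  sorted[6] = B$1C00A2B  (last char: 'B')
  sorted[7] = BB$1C00A2  (last char: '2')
  sorted[8] = C00A2BB$1  (last char: '1')
Last column: BC0$A0B21
Original string S is at sorted index 3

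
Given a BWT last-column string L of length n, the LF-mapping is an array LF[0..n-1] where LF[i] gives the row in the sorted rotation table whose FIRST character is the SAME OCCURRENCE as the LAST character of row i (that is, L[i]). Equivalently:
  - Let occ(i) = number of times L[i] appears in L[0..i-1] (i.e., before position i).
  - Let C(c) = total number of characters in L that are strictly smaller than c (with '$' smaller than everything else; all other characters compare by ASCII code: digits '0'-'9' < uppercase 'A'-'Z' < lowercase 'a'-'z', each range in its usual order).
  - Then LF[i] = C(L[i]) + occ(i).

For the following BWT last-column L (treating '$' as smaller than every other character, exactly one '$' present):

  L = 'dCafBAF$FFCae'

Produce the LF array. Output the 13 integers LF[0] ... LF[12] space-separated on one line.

Answer: 10 3 8 12 2 1 5 0 6 7 4 9 11

Derivation:
Char counts: '$':1, 'A':1, 'B':1, 'C':2, 'F':3, 'a':2, 'd':1, 'e':1, 'f':1
C (first-col start): C('$')=0, C('A')=1, C('B')=2, C('C')=3, C('F')=5, C('a')=8, C('d')=10, C('e')=11, C('f')=12
L[0]='d': occ=0, LF[0]=C('d')+0=10+0=10
L[1]='C': occ=0, LF[1]=C('C')+0=3+0=3
L[2]='a': occ=0, LF[2]=C('a')+0=8+0=8
L[3]='f': occ=0, LF[3]=C('f')+0=12+0=12
L[4]='B': occ=0, LF[4]=C('B')+0=2+0=2
L[5]='A': occ=0, LF[5]=C('A')+0=1+0=1
L[6]='F': occ=0, LF[6]=C('F')+0=5+0=5
L[7]='$': occ=0, LF[7]=C('$')+0=0+0=0
L[8]='F': occ=1, LF[8]=C('F')+1=5+1=6
L[9]='F': occ=2, LF[9]=C('F')+2=5+2=7
L[10]='C': occ=1, LF[10]=C('C')+1=3+1=4
L[11]='a': occ=1, LF[11]=C('a')+1=8+1=9
L[12]='e': occ=0, LF[12]=C('e')+0=11+0=11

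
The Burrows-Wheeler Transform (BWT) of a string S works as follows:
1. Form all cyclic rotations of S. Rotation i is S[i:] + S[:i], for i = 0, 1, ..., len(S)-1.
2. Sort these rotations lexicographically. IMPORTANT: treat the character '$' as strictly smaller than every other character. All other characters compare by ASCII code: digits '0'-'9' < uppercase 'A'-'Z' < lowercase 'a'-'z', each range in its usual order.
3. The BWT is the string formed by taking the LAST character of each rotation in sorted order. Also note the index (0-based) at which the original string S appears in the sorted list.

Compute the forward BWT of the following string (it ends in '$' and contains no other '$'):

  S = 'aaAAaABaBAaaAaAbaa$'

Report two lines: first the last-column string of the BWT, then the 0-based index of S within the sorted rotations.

All 19 rotations (rotation i = S[i:]+S[:i]):
  rot[0] = aaAAaABaBAaaAaAbaa$
  rot[1] = aAAaABaBAaaAaAbaa$a
  rot[2] = AAaABaBAaaAaAbaa$aa
  rot[3] = AaABaBAaaAaAbaa$aaA
  rot[4] = aABaBAaaAaAbaa$aaAA
  rot[5] = ABaBAaaAaAbaa$aaAAa
  rot[6] = BaBAaaAaAbaa$aaAAaA
  rot[7] = aBAaaAaAbaa$aaAAaAB
  rot[8] = BAaaAaAbaa$aaAAaABa
  rot[9] = AaaAaAbaa$aaAAaABaB
  rot[10] = aaAaAbaa$aaAAaABaBA
  rot[11] = aAaAbaa$aaAAaABaBAa
  rot[12] = AaAbaa$aaAAaABaBAaa
  rot[13] = aAbaa$aaAAaABaBAaaA
  rot[14] = Abaa$aaAAaABaBAaaAa
  rot[15] = baa$aaAAaABaBAaaAaA
  rot[16] = aa$aaAAaABaBAaaAaAb
  rot[17] = a$aaAAaABaBAaaAaAba
  rot[18] = $aaAAaABaBAaaAaAbaa
Sorted (with $ < everything):
  sorted[0] = $aaAAaABaBAaaAaAbaa  (last char: 'a')
  sorted[1] = AAaABaBAaaAaAbaa$aa  (last char: 'a')
  sorted[2] = ABaBAaaAaAbaa$aaAAa  (last char: 'a')
  sorted[3] = AaABaBAaaAaAbaa$aaA  (last char: 'A')
  sorted[4] = AaAbaa$aaAAaABaBAaa  (last char: 'a')
  sorted[5] = AaaAaAbaa$aaAAaABaB  (last char: 'B')
  sorted[6] = Abaa$aaAAaABaBAaaAa  (last char: 'a')
  sorted[7] = BAaaAaAbaa$aaAAaABa  (last char: 'a')
  sorted[8] = BaBAaaAaAbaa$aaAAaA  (last char: 'A')
  sorted[9] = a$aaAAaABaBAaaAaAba  (last char: 'a')
  sorted[10] = aAAaABaBAaaAaAbaa$a  (last char: 'a')
  sorted[11] = aABaBAaaAaAbaa$aaAA  (last char: 'A')
  sorted[12] = aAaAbaa$aaAAaABaBAa  (last char: 'a')
  sorted[13] = aAbaa$aaAAaABaBAaaA  (last char: 'A')
  sorted[14] = aBAaaAaAbaa$aaAAaAB  (last char: 'B')
  sorted[15] = aa$aaAAaABaBAaaAaAb  (last char: 'b')
  sorted[16] = aaAAaABaBAaaAaAbaa$  (last char: '$')
  sorted[17] = aaAaAbaa$aaAAaABaBA  (last char: 'A')
  sorted[18] = baa$aaAAaABaBAaaAaA  (last char: 'A')
Last column: aaaAaBaaAaaAaABb$AA
Original string S is at sorted index 16

Answer: aaaAaBaaAaaAaABb$AA
16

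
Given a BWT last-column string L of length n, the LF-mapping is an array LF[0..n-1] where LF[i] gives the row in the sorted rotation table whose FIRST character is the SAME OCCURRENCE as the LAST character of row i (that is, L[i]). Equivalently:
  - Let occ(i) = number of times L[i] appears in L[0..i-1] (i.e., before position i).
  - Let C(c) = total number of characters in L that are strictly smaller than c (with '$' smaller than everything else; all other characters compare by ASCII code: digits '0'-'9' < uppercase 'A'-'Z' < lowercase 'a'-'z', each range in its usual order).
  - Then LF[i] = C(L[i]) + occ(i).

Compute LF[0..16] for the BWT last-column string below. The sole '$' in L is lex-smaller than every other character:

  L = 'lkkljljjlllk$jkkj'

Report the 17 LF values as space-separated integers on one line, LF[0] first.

Char counts: '$':1, 'j':5, 'k':5, 'l':6
C (first-col start): C('$')=0, C('j')=1, C('k')=6, C('l')=11
L[0]='l': occ=0, LF[0]=C('l')+0=11+0=11
L[1]='k': occ=0, LF[1]=C('k')+0=6+0=6
L[2]='k': occ=1, LF[2]=C('k')+1=6+1=7
L[3]='l': occ=1, LF[3]=C('l')+1=11+1=12
L[4]='j': occ=0, LF[4]=C('j')+0=1+0=1
L[5]='l': occ=2, LF[5]=C('l')+2=11+2=13
L[6]='j': occ=1, LF[6]=C('j')+1=1+1=2
L[7]='j': occ=2, LF[7]=C('j')+2=1+2=3
L[8]='l': occ=3, LF[8]=C('l')+3=11+3=14
L[9]='l': occ=4, LF[9]=C('l')+4=11+4=15
L[10]='l': occ=5, LF[10]=C('l')+5=11+5=16
L[11]='k': occ=2, LF[11]=C('k')+2=6+2=8
L[12]='$': occ=0, LF[12]=C('$')+0=0+0=0
L[13]='j': occ=3, LF[13]=C('j')+3=1+3=4
L[14]='k': occ=3, LF[14]=C('k')+3=6+3=9
L[15]='k': occ=4, LF[15]=C('k')+4=6+4=10
L[16]='j': occ=4, LF[16]=C('j')+4=1+4=5

Answer: 11 6 7 12 1 13 2 3 14 15 16 8 0 4 9 10 5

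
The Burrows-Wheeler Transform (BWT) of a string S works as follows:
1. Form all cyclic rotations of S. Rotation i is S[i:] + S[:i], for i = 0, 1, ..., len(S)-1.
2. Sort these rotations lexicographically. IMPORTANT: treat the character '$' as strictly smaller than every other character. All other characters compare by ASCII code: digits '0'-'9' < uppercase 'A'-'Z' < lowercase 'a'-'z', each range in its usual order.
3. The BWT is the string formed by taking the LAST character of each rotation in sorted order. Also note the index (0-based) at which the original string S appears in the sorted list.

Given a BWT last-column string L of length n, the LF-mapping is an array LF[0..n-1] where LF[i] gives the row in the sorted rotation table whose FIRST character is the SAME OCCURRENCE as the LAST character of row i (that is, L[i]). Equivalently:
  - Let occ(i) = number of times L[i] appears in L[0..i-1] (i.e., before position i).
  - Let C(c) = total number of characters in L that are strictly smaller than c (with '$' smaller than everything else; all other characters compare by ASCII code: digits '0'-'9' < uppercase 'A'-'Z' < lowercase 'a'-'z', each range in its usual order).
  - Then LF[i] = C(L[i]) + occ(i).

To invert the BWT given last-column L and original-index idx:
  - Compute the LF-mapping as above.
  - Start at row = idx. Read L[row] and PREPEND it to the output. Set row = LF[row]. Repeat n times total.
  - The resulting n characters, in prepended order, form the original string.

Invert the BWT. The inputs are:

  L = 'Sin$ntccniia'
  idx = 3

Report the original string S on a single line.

Answer: cincinnatiS$

Derivation:
LF mapping: 1 5 8 0 9 11 3 4 10 6 7 2
Walk LF starting at row 3, prepending L[row]:
  step 1: row=3, L[3]='$', prepend. Next row=LF[3]=0
  step 2: row=0, L[0]='S', prepend. Next row=LF[0]=1
  step 3: row=1, L[1]='i', prepend. Next row=LF[1]=5
  step 4: row=5, L[5]='t', prepend. Next row=LF[5]=11
  step 5: row=11, L[11]='a', prepend. Next row=LF[11]=2
  step 6: row=2, L[2]='n', prepend. Next row=LF[2]=8
  step 7: row=8, L[8]='n', prepend. Next row=LF[8]=10
  step 8: row=10, L[10]='i', prepend. Next row=LF[10]=7
  step 9: row=7, L[7]='c', prepend. Next row=LF[7]=4
  step 10: row=4, L[4]='n', prepend. Next row=LF[4]=9
  step 11: row=9, L[9]='i', prepend. Next row=LF[9]=6
  step 12: row=6, L[6]='c', prepend. Next row=LF[6]=3
Reversed output: cincinnatiS$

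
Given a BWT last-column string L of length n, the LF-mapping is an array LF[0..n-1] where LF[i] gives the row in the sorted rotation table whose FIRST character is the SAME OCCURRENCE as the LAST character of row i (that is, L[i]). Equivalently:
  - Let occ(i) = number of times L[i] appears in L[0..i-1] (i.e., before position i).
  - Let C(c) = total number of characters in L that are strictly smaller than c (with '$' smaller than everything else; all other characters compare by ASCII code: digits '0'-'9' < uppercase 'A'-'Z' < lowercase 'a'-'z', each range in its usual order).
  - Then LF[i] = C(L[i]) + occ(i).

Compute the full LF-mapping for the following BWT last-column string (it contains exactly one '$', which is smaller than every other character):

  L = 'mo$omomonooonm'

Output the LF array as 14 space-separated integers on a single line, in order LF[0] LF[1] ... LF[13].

Char counts: '$':1, 'm':4, 'n':2, 'o':7
C (first-col start): C('$')=0, C('m')=1, C('n')=5, C('o')=7
L[0]='m': occ=0, LF[0]=C('m')+0=1+0=1
L[1]='o': occ=0, LF[1]=C('o')+0=7+0=7
L[2]='$': occ=0, LF[2]=C('$')+0=0+0=0
L[3]='o': occ=1, LF[3]=C('o')+1=7+1=8
L[4]='m': occ=1, LF[4]=C('m')+1=1+1=2
L[5]='o': occ=2, LF[5]=C('o')+2=7+2=9
L[6]='m': occ=2, LF[6]=C('m')+2=1+2=3
L[7]='o': occ=3, LF[7]=C('o')+3=7+3=10
L[8]='n': occ=0, LF[8]=C('n')+0=5+0=5
L[9]='o': occ=4, LF[9]=C('o')+4=7+4=11
L[10]='o': occ=5, LF[10]=C('o')+5=7+5=12
L[11]='o': occ=6, LF[11]=C('o')+6=7+6=13
L[12]='n': occ=1, LF[12]=C('n')+1=5+1=6
L[13]='m': occ=3, LF[13]=C('m')+3=1+3=4

Answer: 1 7 0 8 2 9 3 10 5 11 12 13 6 4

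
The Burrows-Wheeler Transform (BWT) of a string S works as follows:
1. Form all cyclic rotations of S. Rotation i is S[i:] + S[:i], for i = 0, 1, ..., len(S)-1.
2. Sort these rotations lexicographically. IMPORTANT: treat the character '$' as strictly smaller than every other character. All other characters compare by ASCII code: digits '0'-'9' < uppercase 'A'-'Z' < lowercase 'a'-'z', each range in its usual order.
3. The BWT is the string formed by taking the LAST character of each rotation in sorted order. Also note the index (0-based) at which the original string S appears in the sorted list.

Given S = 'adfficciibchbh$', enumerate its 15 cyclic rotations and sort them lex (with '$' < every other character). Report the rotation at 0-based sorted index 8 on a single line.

All 15 rotations (rotation i = S[i:]+S[:i]):
  rot[0] = adfficciibchbh$
  rot[1] = dfficciibchbh$a
  rot[2] = fficciibchbh$ad
  rot[3] = ficciibchbh$adf
  rot[4] = icciibchbh$adff
  rot[5] = cciibchbh$adffi
  rot[6] = ciibchbh$adffic
  rot[7] = iibchbh$adfficc
  rot[8] = ibchbh$adfficci
  rot[9] = bchbh$adfficcii
  rot[10] = chbh$adfficciib
  rot[11] = hbh$adfficciibc
  rot[12] = bh$adfficciibch
  rot[13] = h$adfficciibchb
  rot[14] = $adfficciibchbh
Sorted (with $ < everything):
  sorted[0] = $adfficciibchbh
  sorted[1] = adfficciibchbh$
  sorted[2] = bchbh$adfficcii
  sorted[3] = bh$adfficciibch
  sorted[4] = cciibchbh$adffi
  sorted[5] = chbh$adfficciib
  sorted[6] = ciibchbh$adffic
  sorted[7] = dfficciibchbh$a
  sorted[8] = fficciibchbh$ad
  sorted[9] = ficciibchbh$adf
  sorted[10] = h$adfficciibchb
  sorted[11] = hbh$adfficciibc
  sorted[12] = ibchbh$adfficci
  sorted[13] = icciibchbh$adff
  sorted[14] = iibchbh$adfficc
sorted[8] = fficciibchbh$ad

Answer: fficciibchbh$ad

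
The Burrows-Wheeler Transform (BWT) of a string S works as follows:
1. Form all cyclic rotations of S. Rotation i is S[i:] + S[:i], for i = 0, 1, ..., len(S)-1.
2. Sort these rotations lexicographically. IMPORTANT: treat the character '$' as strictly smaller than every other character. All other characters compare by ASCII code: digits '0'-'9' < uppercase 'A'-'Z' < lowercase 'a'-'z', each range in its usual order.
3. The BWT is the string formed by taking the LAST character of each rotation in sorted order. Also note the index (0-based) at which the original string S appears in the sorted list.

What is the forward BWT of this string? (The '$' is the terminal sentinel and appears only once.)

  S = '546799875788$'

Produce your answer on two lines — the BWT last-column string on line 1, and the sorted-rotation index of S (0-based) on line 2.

All 13 rotations (rotation i = S[i:]+S[:i]):
  rot[0] = 546799875788$
  rot[1] = 46799875788$5
  rot[2] = 6799875788$54
  rot[3] = 799875788$546
  rot[4] = 99875788$5467
  rot[5] = 9875788$54679
  rot[6] = 875788$546799
  rot[7] = 75788$5467998
  rot[8] = 5788$54679987
  rot[9] = 788$546799875
  rot[10] = 88$5467998757
  rot[11] = 8$54679987578
  rot[12] = $546799875788
Sorted (with $ < everything):
  sorted[0] = $546799875788  (last char: '8')
  sorted[1] = 46799875788$5  (last char: '5')
  sorted[2] = 546799875788$  (last char: '$')
  sorted[3] = 5788$54679987  (last char: '7')
  sorted[4] = 6799875788$54  (last char: '4')
  sorted[5] = 75788$5467998  (last char: '8')
  sorted[6] = 788$546799875  (last char: '5')
  sorted[7] = 799875788$546  (last char: '6')
  sorted[8] = 8$54679987578  (last char: '8')
  sorted[9] = 875788$546799  (last char: '9')
  sorted[10] = 88$5467998757  (last char: '7')
  sorted[11] = 9875788$54679  (last char: '9')
  sorted[12] = 99875788$5467  (last char: '7')
Last column: 85$7485689797
Original string S is at sorted index 2

Answer: 85$7485689797
2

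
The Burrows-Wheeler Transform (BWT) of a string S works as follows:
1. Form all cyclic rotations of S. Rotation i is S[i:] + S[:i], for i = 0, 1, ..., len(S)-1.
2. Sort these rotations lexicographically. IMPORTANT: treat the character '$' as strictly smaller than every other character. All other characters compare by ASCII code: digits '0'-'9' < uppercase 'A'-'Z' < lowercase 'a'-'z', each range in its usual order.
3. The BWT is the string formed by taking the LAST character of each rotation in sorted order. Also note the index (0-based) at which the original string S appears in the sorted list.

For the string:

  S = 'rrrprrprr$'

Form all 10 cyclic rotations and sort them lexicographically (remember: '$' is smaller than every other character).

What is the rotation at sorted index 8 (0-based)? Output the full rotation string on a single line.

Answer: rrprrprr$r

Derivation:
All 10 rotations (rotation i = S[i:]+S[:i]):
  rot[0] = rrrprrprr$
  rot[1] = rrprrprr$r
  rot[2] = rprrprr$rr
  rot[3] = prrprr$rrr
  rot[4] = rrprr$rrrp
  rot[5] = rprr$rrrpr
  rot[6] = prr$rrrprr
  rot[7] = rr$rrrprrp
  rot[8] = r$rrrprrpr
  rot[9] = $rrrprrprr
Sorted (with $ < everything):
  sorted[0] = $rrrprrprr
  sorted[1] = prr$rrrprr
  sorted[2] = prrprr$rrr
  sorted[3] = r$rrrprrpr
  sorted[4] = rprr$rrrpr
  sorted[5] = rprrprr$rr
  sorted[6] = rr$rrrprrp
  sorted[7] = rrprr$rrrp
  sorted[8] = rrprrprr$r
  sorted[9] = rrrprrprr$
sorted[8] = rrprrprr$r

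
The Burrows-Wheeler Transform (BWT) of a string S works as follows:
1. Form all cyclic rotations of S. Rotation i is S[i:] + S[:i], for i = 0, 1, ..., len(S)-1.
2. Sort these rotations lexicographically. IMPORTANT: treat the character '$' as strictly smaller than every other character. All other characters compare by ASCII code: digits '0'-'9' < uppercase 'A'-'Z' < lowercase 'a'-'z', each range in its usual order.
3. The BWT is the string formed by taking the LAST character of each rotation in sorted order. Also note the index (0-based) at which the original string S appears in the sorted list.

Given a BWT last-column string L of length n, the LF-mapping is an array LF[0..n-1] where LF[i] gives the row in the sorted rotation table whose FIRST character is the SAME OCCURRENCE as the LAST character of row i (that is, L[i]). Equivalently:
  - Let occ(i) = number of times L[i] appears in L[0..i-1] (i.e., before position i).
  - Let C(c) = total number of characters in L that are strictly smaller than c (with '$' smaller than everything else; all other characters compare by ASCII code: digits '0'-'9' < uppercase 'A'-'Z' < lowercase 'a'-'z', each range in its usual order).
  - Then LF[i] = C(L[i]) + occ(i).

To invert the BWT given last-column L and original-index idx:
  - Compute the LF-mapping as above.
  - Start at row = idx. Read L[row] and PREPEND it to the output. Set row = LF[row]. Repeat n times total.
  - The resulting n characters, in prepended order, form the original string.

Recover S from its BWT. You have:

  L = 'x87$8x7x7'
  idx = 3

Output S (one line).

LF mapping: 6 4 1 0 5 7 2 8 3
Walk LF starting at row 3, prepending L[row]:
  step 1: row=3, L[3]='$', prepend. Next row=LF[3]=0
  step 2: row=0, L[0]='x', prepend. Next row=LF[0]=6
  step 3: row=6, L[6]='7', prepend. Next row=LF[6]=2
  step 4: row=2, L[2]='7', prepend. Next row=LF[2]=1
  step 5: row=1, L[1]='8', prepend. Next row=LF[1]=4
  step 6: row=4, L[4]='8', prepend. Next row=LF[4]=5
  step 7: row=5, L[5]='x', prepend. Next row=LF[5]=7
  step 8: row=7, L[7]='x', prepend. Next row=LF[7]=8
  step 9: row=8, L[8]='7', prepend. Next row=LF[8]=3
Reversed output: 7xx8877x$

Answer: 7xx8877x$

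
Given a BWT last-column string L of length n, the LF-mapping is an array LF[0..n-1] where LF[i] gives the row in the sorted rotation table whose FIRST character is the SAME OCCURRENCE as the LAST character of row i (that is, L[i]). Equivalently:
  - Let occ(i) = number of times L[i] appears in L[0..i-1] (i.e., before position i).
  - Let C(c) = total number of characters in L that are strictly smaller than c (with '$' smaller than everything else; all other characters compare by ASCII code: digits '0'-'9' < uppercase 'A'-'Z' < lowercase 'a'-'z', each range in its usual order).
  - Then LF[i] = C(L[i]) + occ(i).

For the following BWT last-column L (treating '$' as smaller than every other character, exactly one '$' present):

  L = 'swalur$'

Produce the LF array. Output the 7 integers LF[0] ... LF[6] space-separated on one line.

Char counts: '$':1, 'a':1, 'l':1, 'r':1, 's':1, 'u':1, 'w':1
C (first-col start): C('$')=0, C('a')=1, C('l')=2, C('r')=3, C('s')=4, C('u')=5, C('w')=6
L[0]='s': occ=0, LF[0]=C('s')+0=4+0=4
L[1]='w': occ=0, LF[1]=C('w')+0=6+0=6
L[2]='a': occ=0, LF[2]=C('a')+0=1+0=1
L[3]='l': occ=0, LF[3]=C('l')+0=2+0=2
L[4]='u': occ=0, LF[4]=C('u')+0=5+0=5
L[5]='r': occ=0, LF[5]=C('r')+0=3+0=3
L[6]='$': occ=0, LF[6]=C('$')+0=0+0=0

Answer: 4 6 1 2 5 3 0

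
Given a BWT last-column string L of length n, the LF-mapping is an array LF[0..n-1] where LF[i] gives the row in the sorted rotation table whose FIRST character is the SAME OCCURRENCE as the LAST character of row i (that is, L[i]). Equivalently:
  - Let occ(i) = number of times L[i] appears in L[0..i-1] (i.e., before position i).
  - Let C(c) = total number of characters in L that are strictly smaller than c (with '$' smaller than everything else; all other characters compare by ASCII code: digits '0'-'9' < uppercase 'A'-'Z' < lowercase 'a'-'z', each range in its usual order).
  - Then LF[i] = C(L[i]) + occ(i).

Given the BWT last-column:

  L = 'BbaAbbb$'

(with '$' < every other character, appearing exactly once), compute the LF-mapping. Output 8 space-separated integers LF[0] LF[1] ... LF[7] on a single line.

Char counts: '$':1, 'A':1, 'B':1, 'a':1, 'b':4
C (first-col start): C('$')=0, C('A')=1, C('B')=2, C('a')=3, C('b')=4
L[0]='B': occ=0, LF[0]=C('B')+0=2+0=2
L[1]='b': occ=0, LF[1]=C('b')+0=4+0=4
L[2]='a': occ=0, LF[2]=C('a')+0=3+0=3
L[3]='A': occ=0, LF[3]=C('A')+0=1+0=1
L[4]='b': occ=1, LF[4]=C('b')+1=4+1=5
L[5]='b': occ=2, LF[5]=C('b')+2=4+2=6
L[6]='b': occ=3, LF[6]=C('b')+3=4+3=7
L[7]='$': occ=0, LF[7]=C('$')+0=0+0=0

Answer: 2 4 3 1 5 6 7 0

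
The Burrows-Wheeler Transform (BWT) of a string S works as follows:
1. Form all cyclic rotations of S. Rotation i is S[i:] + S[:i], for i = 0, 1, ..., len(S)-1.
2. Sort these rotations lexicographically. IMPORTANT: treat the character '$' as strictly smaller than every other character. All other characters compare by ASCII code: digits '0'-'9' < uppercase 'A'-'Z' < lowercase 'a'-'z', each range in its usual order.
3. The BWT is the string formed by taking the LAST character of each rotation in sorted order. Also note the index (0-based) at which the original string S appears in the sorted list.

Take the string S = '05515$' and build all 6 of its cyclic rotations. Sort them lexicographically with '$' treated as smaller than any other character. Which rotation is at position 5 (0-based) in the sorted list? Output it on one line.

All 6 rotations (rotation i = S[i:]+S[:i]):
  rot[0] = 05515$
  rot[1] = 5515$0
  rot[2] = 515$05
  rot[3] = 15$055
  rot[4] = 5$0551
  rot[5] = $05515
Sorted (with $ < everything):
  sorted[0] = $05515
  sorted[1] = 05515$
  sorted[2] = 15$055
  sorted[3] = 5$0551
  sorted[4] = 515$05
  sorted[5] = 5515$0
sorted[5] = 5515$0

Answer: 5515$0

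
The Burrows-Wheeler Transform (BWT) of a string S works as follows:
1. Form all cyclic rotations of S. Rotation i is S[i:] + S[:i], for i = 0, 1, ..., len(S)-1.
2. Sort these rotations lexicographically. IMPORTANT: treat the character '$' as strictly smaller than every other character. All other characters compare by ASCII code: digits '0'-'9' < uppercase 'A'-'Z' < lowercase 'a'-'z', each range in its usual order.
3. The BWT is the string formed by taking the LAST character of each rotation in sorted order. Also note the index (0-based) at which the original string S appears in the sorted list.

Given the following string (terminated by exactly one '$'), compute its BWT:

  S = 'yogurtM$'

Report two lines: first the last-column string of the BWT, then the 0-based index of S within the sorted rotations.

All 8 rotations (rotation i = S[i:]+S[:i]):
  rot[0] = yogurtM$
  rot[1] = ogurtM$y
  rot[2] = gurtM$yo
  rot[3] = urtM$yog
  rot[4] = rtM$yogu
  rot[5] = tM$yogur
  rot[6] = M$yogurt
  rot[7] = $yogurtM
Sorted (with $ < everything):
  sorted[0] = $yogurtM  (last char: 'M')
  sorted[1] = M$yogurt  (last char: 't')
  sorted[2] = gurtM$yo  (last char: 'o')
  sorted[3] = ogurtM$y  (last char: 'y')
  sorted[4] = rtM$yogu  (last char: 'u')
  sorted[5] = tM$yogur  (last char: 'r')
  sorted[6] = urtM$yog  (last char: 'g')
  sorted[7] = yogurtM$  (last char: '$')
Last column: Mtoyurg$
Original string S is at sorted index 7

Answer: Mtoyurg$
7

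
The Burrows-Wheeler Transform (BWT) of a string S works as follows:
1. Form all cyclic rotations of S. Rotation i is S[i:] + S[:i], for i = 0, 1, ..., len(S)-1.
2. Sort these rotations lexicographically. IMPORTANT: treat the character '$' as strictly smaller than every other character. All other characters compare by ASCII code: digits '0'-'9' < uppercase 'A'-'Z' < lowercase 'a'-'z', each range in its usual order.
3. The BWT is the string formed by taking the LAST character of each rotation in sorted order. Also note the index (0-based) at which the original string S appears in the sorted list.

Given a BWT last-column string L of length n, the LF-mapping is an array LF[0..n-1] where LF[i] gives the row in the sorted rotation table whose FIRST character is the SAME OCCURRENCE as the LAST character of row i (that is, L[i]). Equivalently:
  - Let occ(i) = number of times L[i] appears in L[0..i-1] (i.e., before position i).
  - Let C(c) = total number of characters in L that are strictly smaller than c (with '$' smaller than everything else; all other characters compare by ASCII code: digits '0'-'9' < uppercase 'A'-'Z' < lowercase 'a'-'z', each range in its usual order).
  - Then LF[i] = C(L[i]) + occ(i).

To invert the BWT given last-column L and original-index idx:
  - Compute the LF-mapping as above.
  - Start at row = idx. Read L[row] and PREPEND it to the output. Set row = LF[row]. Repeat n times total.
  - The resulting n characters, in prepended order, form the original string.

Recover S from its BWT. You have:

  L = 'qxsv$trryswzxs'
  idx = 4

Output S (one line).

LF mapping: 1 10 4 8 0 7 2 3 12 5 9 13 11 6
Walk LF starting at row 4, prepending L[row]:
  step 1: row=4, L[4]='$', prepend. Next row=LF[4]=0
  step 2: row=0, L[0]='q', prepend. Next row=LF[0]=1
  step 3: row=1, L[1]='x', prepend. Next row=LF[1]=10
  step 4: row=10, L[10]='w', prepend. Next row=LF[10]=9
  step 5: row=9, L[9]='s', prepend. Next row=LF[9]=5
  step 6: row=5, L[5]='t', prepend. Next row=LF[5]=7
  step 7: row=7, L[7]='r', prepend. Next row=LF[7]=3
  step 8: row=3, L[3]='v', prepend. Next row=LF[3]=8
  step 9: row=8, L[8]='y', prepend. Next row=LF[8]=12
  step 10: row=12, L[12]='x', prepend. Next row=LF[12]=11
  step 11: row=11, L[11]='z', prepend. Next row=LF[11]=13
  step 12: row=13, L[13]='s', prepend. Next row=LF[13]=6
  step 13: row=6, L[6]='r', prepend. Next row=LF[6]=2
  step 14: row=2, L[2]='s', prepend. Next row=LF[2]=4
Reversed output: srszxyvrtswxq$

Answer: srszxyvrtswxq$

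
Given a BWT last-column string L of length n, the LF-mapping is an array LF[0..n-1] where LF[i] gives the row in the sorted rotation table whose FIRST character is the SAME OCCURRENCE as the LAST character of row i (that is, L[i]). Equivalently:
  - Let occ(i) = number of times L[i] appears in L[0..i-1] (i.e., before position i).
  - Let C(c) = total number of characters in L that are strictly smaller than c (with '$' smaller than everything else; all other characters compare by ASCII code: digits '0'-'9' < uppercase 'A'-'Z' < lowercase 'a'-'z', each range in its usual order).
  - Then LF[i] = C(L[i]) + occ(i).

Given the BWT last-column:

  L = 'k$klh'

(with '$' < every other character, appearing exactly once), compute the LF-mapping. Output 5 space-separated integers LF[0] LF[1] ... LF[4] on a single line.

Char counts: '$':1, 'h':1, 'k':2, 'l':1
C (first-col start): C('$')=0, C('h')=1, C('k')=2, C('l')=4
L[0]='k': occ=0, LF[0]=C('k')+0=2+0=2
L[1]='$': occ=0, LF[1]=C('$')+0=0+0=0
L[2]='k': occ=1, LF[2]=C('k')+1=2+1=3
L[3]='l': occ=0, LF[3]=C('l')+0=4+0=4
L[4]='h': occ=0, LF[4]=C('h')+0=1+0=1

Answer: 2 0 3 4 1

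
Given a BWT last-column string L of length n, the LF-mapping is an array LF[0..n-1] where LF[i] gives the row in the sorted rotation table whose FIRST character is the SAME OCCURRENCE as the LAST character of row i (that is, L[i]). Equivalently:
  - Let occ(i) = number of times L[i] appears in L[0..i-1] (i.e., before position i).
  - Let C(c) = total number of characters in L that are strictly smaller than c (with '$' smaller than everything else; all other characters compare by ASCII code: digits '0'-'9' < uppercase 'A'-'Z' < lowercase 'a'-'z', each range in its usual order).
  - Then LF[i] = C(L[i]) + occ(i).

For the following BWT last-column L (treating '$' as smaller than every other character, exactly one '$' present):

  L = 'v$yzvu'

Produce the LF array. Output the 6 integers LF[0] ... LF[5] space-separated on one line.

Answer: 2 0 4 5 3 1

Derivation:
Char counts: '$':1, 'u':1, 'v':2, 'y':1, 'z':1
C (first-col start): C('$')=0, C('u')=1, C('v')=2, C('y')=4, C('z')=5
L[0]='v': occ=0, LF[0]=C('v')+0=2+0=2
L[1]='$': occ=0, LF[1]=C('$')+0=0+0=0
L[2]='y': occ=0, LF[2]=C('y')+0=4+0=4
L[3]='z': occ=0, LF[3]=C('z')+0=5+0=5
L[4]='v': occ=1, LF[4]=C('v')+1=2+1=3
L[5]='u': occ=0, LF[5]=C('u')+0=1+0=1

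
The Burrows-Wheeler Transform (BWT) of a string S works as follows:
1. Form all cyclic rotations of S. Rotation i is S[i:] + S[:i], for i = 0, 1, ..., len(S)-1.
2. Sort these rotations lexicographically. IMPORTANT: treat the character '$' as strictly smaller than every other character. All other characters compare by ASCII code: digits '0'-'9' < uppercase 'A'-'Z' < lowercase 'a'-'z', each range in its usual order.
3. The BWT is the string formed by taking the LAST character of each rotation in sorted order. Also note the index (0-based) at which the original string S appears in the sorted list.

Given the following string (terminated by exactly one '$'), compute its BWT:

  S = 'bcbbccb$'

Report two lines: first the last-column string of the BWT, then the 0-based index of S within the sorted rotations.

All 8 rotations (rotation i = S[i:]+S[:i]):
  rot[0] = bcbbccb$
  rot[1] = cbbccb$b
  rot[2] = bbccb$bc
  rot[3] = bccb$bcb
  rot[4] = ccb$bcbb
  rot[5] = cb$bcbbc
  rot[6] = b$bcbbcc
  rot[7] = $bcbbccb
Sorted (with $ < everything):
  sorted[0] = $bcbbccb  (last char: 'b')
  sorted[1] = b$bcbbcc  (last char: 'c')
  sorted[2] = bbccb$bc  (last char: 'c')
  sorted[3] = bcbbccb$  (last char: '$')
  sorted[4] = bccb$bcb  (last char: 'b')
  sorted[5] = cb$bcbbc  (last char: 'c')
  sorted[6] = cbbccb$b  (last char: 'b')
  sorted[7] = ccb$bcbb  (last char: 'b')
Last column: bcc$bcbb
Original string S is at sorted index 3

Answer: bcc$bcbb
3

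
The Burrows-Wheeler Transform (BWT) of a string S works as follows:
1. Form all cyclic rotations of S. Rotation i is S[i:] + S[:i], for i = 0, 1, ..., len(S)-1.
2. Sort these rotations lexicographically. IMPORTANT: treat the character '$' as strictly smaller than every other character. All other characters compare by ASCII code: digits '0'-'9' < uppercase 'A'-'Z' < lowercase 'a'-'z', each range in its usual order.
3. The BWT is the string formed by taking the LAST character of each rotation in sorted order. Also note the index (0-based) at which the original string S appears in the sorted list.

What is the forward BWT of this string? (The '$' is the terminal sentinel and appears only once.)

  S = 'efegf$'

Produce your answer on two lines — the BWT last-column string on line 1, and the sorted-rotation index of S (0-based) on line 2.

All 6 rotations (rotation i = S[i:]+S[:i]):
  rot[0] = efegf$
  rot[1] = fegf$e
  rot[2] = egf$ef
  rot[3] = gf$efe
  rot[4] = f$efeg
  rot[5] = $efegf
Sorted (with $ < everything):
  sorted[0] = $efegf  (last char: 'f')
  sorted[1] = efegf$  (last char: '$')
  sorted[2] = egf$ef  (last char: 'f')
  sorted[3] = f$efeg  (last char: 'g')
  sorted[4] = fegf$e  (last char: 'e')
  sorted[5] = gf$efe  (last char: 'e')
Last column: f$fgee
Original string S is at sorted index 1

Answer: f$fgee
1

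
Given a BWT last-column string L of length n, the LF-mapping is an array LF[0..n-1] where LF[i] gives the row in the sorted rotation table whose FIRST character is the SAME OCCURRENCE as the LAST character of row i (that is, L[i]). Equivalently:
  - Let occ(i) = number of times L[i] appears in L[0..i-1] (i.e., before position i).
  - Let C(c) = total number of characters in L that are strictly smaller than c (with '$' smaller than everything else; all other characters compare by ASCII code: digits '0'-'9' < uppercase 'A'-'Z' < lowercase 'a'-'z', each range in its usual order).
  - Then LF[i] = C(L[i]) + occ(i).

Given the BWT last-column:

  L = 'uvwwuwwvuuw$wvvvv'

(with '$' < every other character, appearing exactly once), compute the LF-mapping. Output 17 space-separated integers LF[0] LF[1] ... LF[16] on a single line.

Char counts: '$':1, 'u':4, 'v':6, 'w':6
C (first-col start): C('$')=0, C('u')=1, C('v')=5, C('w')=11
L[0]='u': occ=0, LF[0]=C('u')+0=1+0=1
L[1]='v': occ=0, LF[1]=C('v')+0=5+0=5
L[2]='w': occ=0, LF[2]=C('w')+0=11+0=11
L[3]='w': occ=1, LF[3]=C('w')+1=11+1=12
L[4]='u': occ=1, LF[4]=C('u')+1=1+1=2
L[5]='w': occ=2, LF[5]=C('w')+2=11+2=13
L[6]='w': occ=3, LF[6]=C('w')+3=11+3=14
L[7]='v': occ=1, LF[7]=C('v')+1=5+1=6
L[8]='u': occ=2, LF[8]=C('u')+2=1+2=3
L[9]='u': occ=3, LF[9]=C('u')+3=1+3=4
L[10]='w': occ=4, LF[10]=C('w')+4=11+4=15
L[11]='$': occ=0, LF[11]=C('$')+0=0+0=0
L[12]='w': occ=5, LF[12]=C('w')+5=11+5=16
L[13]='v': occ=2, LF[13]=C('v')+2=5+2=7
L[14]='v': occ=3, LF[14]=C('v')+3=5+3=8
L[15]='v': occ=4, LF[15]=C('v')+4=5+4=9
L[16]='v': occ=5, LF[16]=C('v')+5=5+5=10

Answer: 1 5 11 12 2 13 14 6 3 4 15 0 16 7 8 9 10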